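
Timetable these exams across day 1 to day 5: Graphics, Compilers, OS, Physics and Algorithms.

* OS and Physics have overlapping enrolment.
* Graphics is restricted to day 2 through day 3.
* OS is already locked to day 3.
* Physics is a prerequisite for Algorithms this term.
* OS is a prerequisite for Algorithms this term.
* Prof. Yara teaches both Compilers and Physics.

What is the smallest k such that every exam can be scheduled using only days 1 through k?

The precedence chain requires at least 2 distinct days.
Propagating the time windows through the other constraints, Algorithms can't land before day 4, so the schedule must run through at least day 4.
4 works (last occupied day: day 4): for example Graphics in day 2, Physics in day 1, Compilers in day 2, OS in day 3, Algorithms in day 4.

4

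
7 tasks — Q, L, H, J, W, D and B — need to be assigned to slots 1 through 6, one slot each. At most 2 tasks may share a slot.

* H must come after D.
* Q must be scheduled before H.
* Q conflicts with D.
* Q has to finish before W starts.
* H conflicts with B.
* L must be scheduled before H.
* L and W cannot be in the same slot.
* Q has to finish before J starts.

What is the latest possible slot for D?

5

Downstream work caps D at 5.
D at 5 is achievable: B=3; J=2; H=6; L=1; Q=1; W=2; D=5.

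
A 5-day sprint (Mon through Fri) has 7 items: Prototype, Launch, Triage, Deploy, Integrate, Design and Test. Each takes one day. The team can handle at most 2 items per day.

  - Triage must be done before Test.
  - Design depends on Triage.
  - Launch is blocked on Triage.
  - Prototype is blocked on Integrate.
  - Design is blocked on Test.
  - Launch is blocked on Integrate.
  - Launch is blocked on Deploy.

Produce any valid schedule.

Test=Tue, Prototype=Thu, Deploy=Tue, Triage=Mon, Design=Wed, Launch=Wed, Integrate=Mon

Checking: Triage(Mon) before Launch(Wed); Integrate(Mon) before Prototype(Thu); Triage(Mon) before Design(Wed); Integrate(Mon) before Launch(Wed); Test(Tue) before Design(Wed); Deploy(Tue) before Launch(Wed); Triage(Mon) before Test(Tue); max 2 per day (cap 2).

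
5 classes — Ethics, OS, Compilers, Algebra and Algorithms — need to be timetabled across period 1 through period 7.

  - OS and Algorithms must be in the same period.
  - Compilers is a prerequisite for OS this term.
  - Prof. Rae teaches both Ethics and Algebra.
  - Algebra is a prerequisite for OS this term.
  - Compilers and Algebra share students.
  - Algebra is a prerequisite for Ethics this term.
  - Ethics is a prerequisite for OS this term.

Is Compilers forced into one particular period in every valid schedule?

Compilers can be period 1 (e.g. Algebra -> period 2, Compilers -> period 1, Ethics -> period 3, Algorithms -> period 4, OS -> period 4) or period 2 (e.g. Ethics=period 2, OS=period 3, Compilers=period 2, Algebra=period 1, Algorithms=period 3).

No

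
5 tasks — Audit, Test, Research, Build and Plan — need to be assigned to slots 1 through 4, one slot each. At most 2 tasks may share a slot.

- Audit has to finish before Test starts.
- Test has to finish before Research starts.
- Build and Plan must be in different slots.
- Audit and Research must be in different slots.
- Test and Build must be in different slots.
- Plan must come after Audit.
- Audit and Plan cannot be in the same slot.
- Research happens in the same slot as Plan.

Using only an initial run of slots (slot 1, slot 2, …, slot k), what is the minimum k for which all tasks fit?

3 slots

The precedence chain requires at least 3 distinct slots.
With at most 2 per slot and 5 tasks, at least 3 slots are needed.
3 works (last occupied slot: 3): for example Research=3; Build=1; Audit=1; Test=2; Plan=3.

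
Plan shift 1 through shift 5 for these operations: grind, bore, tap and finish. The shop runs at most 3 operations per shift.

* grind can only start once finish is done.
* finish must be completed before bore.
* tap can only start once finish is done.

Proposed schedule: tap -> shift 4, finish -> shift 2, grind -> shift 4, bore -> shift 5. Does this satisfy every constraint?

Valid

finish must be completed before bore — holds.
grind can only start once finish is done — holds.
The shop runs at most 3 operations per shift — holds.
tap can only start once finish is done — holds.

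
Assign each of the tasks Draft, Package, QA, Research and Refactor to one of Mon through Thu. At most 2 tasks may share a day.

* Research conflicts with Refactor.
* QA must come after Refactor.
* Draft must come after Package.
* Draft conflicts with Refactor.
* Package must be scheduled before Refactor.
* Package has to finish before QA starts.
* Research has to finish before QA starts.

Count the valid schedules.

12

Splitting on Draft: it can be Tue (2), Wed (3), Thu (7). Listing each branch's schedules as (Package, QA, Research, Refactor):
Draft=Tue: (Mon,Thu,Mon,Wed) (Mon,Thu,Tue,Wed) — 2.
Draft=Wed: (Mon,Wed,Mon,Tue) (Mon,Thu,Mon,Tue) (Mon,Thu,Wed,Tue) — 3.
Draft=Thu: (Mon,Wed,Mon,Tue) (Mon,Thu,Mon,Tue) (Mon,Thu,Mon,Wed) (Mon,Thu,Tue,Wed) (Mon,Thu,Wed,Tue) (Tue,Thu,Mon,Wed) (Tue,Thu,Tue,Wed) — 7.
Summing: 2 + 3 + 7 = 12.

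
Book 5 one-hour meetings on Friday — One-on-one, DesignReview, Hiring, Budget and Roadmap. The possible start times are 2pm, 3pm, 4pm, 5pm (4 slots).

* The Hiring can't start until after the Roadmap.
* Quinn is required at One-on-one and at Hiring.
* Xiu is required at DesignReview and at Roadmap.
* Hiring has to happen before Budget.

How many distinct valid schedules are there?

36

Splitting on One-on-one: it can be 2pm (12), 3pm (6), 4pm (6), 5pm (12). Listing each branch's schedules as (DesignReview, Hiring, Budget, Roadmap):
One-on-one=2pm: (2pm,4pm,5pm,3pm) (3pm,3pm,4pm,2pm) (3pm,3pm,5pm,2pm) (3pm,4pm,5pm,2pm) (4pm,3pm,4pm,2pm) (4pm,3pm,5pm,2pm) (4pm,4pm,5pm,2pm) (4pm,4pm,5pm,3pm) (5pm,3pm,4pm,2pm) (5pm,3pm,5pm,2pm) (5pm,4pm,5pm,2pm) (5pm,4pm,5pm,3pm) — 12.
One-on-one=3pm: (2pm,4pm,5pm,3pm) (3pm,4pm,5pm,2pm) (4pm,4pm,5pm,2pm) (4pm,4pm,5pm,3pm) (5pm,4pm,5pm,2pm) (5pm,4pm,5pm,3pm) — 6.
One-on-one=4pm: (3pm,3pm,4pm,2pm) (3pm,3pm,5pm,2pm) (4pm,3pm,4pm,2pm) (4pm,3pm,5pm,2pm) (5pm,3pm,4pm,2pm) (5pm,3pm,5pm,2pm) — 6.
One-on-one=5pm: (2pm,4pm,5pm,3pm) (3pm,3pm,4pm,2pm) (3pm,3pm,5pm,2pm) (3pm,4pm,5pm,2pm) (4pm,3pm,4pm,2pm) (4pm,3pm,5pm,2pm) (4pm,4pm,5pm,2pm) (4pm,4pm,5pm,3pm) (5pm,3pm,4pm,2pm) (5pm,3pm,5pm,2pm) (5pm,4pm,5pm,2pm) (5pm,4pm,5pm,3pm) — 12.
Summing: 12 + 6 + 6 + 12 = 36.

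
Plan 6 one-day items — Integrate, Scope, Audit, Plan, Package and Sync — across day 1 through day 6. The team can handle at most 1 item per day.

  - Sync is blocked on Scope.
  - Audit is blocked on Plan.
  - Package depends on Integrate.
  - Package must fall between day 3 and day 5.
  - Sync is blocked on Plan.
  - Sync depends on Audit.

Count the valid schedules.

Splitting on Integrate: it can be day 1 (9), day 2 (9), day 3 (6), day 4 (3). Listing each branch's schedules as (Scope, Audit, Plan, Package, Sync) by day number:
Integrate=day 1: (2,4,3,5,6) (2,5,3,4,6) (2,5,4,3,6) (3,4,2,5,6) (3,5,2,4,6) (4,3,2,5,6) (4,5,2,3,6) (5,3,2,4,6) (5,4,2,3,6) — 9.
Integrate=day 2: (1,4,3,5,6) (1,5,3,4,6) (1,5,4,3,6) (3,4,1,5,6) (3,5,1,4,6) (4,3,1,5,6) (4,5,1,3,6) (5,3,1,4,6) (5,4,1,3,6) — 9.
Integrate=day 3: (1,4,2,5,6) (1,5,2,4,6) (2,4,1,5,6) (2,5,1,4,6) (4,2,1,5,6) (5,2,1,4,6) — 6.
Integrate=day 4: (1,3,2,5,6) (2,3,1,5,6) (3,2,1,5,6) — 3.
Summing: 9 + 9 + 6 + 3 = 27.

27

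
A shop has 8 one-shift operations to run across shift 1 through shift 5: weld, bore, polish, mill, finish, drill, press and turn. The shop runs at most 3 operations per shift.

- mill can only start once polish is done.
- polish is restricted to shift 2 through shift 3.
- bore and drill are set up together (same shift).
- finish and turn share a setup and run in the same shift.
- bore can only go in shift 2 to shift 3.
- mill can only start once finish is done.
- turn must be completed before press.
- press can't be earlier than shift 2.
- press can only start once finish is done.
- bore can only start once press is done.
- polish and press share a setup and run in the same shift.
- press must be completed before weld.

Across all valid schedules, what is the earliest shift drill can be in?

shift 3

Drill must be in the same shift as bore, which can't be before shift 3, so drill is at least shift 3; drill must be in the same shift as bore, which can't be after shift 3, so drill is at most shift 3.
drill at shift 3 is achievable: bore -> shift 3; finish -> shift 1; mill -> shift 3; polish -> shift 2; turn -> shift 1; press -> shift 2; drill -> shift 3; weld -> shift 4.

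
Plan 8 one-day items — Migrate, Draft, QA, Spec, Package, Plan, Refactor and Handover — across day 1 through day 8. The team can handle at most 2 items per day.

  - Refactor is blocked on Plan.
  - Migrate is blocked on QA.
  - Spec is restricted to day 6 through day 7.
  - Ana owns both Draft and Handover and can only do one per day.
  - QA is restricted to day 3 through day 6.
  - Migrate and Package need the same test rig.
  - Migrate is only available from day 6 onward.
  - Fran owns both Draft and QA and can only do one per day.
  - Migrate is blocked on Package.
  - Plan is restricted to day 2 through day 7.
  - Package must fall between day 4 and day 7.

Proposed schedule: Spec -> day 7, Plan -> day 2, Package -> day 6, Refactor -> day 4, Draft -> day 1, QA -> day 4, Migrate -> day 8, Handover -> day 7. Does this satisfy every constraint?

Yes, all constraints hold

Refactor is blocked on Plan — holds.
Migrate is blocked on Package — holds.
Plan is restricted to day 2 through day 7 — holds.
The team can handle at most 2 items per day — holds.
Migrate is only available from day 6 onward — holds.
Migrate is blocked on QA — holds.
Package must fall between day 4 and day 7 — holds.
Migrate and Package need the same test rig — holds.
Ana owns both Draft and Handover and can only do one per day — holds.
QA is restricted to day 3 through day 6 — holds.
Fran owns both Draft and QA and can only do one per day — holds.
Spec is restricted to day 6 through day 7 — holds.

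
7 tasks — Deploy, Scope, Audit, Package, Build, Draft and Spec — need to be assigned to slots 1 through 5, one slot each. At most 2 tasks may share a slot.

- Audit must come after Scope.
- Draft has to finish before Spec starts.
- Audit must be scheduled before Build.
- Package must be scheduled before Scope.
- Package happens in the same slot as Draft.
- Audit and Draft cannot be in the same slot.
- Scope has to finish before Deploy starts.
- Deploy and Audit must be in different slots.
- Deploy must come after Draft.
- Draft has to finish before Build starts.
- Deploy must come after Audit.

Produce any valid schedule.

Package -> 1; Draft -> 1; Audit -> 3; Build -> 4; Deploy -> 4; Scope -> 2; Spec -> 2

Checking: Draft(1) before Build(4); Draft(1) before Deploy(4); Audit(3) before Build(4); Package(1) before Scope(2); Scope(2) before Audit(3); Draft(1) before Spec(2); Audit(3) before Deploy(4); Scope(2) before Deploy(4); Deploy(4) != Audit(3); Audit(3) != Draft(1); Package = Draft = 1; max 2 per slot (cap 2).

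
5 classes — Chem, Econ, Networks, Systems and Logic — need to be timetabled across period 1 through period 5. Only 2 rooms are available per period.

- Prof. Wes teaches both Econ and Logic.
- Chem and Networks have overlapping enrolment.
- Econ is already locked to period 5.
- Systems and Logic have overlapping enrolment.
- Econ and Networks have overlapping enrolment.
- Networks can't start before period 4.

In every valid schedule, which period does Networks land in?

period 4

Networks's window is period 4–period 5.
Econ is fixed at period 5, and Networks can't share a period with Econ.
So Networks must be period 4.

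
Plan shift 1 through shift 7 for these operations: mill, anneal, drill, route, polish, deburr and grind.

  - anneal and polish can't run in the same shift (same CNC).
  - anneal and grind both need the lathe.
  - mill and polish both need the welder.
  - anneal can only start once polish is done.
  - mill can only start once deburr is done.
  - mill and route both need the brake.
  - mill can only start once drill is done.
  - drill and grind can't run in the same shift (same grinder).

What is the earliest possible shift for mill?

Precedence pushes mill to at least shift 2.
mill at shift 2 is achievable: drill in shift 1, polish in shift 1, deburr in shift 1, grind in shift 3, route in shift 1, mill in shift 2, anneal in shift 2.

shift 2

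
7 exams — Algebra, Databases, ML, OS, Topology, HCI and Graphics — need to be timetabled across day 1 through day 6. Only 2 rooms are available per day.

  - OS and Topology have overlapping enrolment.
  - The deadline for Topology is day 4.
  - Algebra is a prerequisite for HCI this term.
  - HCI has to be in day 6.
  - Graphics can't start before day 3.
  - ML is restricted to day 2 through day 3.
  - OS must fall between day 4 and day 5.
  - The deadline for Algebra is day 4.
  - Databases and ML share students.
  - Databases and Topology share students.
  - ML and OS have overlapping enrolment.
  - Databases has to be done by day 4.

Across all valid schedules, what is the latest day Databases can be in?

day 4

Databases's own window allows nothing later than day 4.
Databases at day 4 is achievable: HCI in day 6, Graphics in day 3, Databases in day 4, OS in day 4, ML in day 2, Algebra in day 1, Topology in day 1.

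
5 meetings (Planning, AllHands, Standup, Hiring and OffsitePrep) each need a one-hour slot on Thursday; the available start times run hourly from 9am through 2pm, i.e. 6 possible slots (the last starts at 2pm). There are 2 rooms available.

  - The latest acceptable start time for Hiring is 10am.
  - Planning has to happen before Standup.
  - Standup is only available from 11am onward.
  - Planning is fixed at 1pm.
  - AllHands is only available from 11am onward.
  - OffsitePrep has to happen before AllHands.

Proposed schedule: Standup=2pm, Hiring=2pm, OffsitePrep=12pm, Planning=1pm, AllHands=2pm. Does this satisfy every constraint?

There are 2 rooms available — violated.
OffsitePrep has to happen before AllHands — holds.
Planning is fixed at 1pm — holds.
Planning has to happen before Standup — holds.
The latest acceptable start time for Hiring is 10am — violated.
AllHands is only available from 11am onward — holds.
Standup is only available from 11am onward — holds.

No — it violates: The latest acceptable start time for Hiring is 10am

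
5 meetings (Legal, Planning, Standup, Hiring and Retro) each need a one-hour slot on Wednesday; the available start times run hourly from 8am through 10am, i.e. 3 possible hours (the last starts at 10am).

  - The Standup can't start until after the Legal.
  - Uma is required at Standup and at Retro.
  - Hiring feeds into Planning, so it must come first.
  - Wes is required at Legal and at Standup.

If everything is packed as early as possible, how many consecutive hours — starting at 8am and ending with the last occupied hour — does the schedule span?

2 hours

The precedence chain requires at least 2 distinct hours.
2 works (last occupied hour: 9am): for example Planning in 9am, Standup in 9am, Hiring in 8am, Retro in 8am, Legal in 8am.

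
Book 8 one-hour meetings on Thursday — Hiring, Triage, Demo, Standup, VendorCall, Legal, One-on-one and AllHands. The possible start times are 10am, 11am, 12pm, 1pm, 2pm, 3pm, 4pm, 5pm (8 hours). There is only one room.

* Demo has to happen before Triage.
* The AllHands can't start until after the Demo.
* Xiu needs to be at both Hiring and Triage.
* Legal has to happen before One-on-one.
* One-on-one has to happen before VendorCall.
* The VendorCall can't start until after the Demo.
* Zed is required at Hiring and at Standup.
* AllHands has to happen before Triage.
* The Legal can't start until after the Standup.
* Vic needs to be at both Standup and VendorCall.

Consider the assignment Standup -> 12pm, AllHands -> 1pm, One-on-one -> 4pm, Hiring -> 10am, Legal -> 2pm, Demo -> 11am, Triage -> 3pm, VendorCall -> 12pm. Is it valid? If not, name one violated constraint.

No — it violates: Vic needs to be at both Standup and VendorCall

Xiu needs to be at both Hiring and Triage — holds.
The AllHands can't start until after the Demo — holds.
Vic needs to be at both Standup and VendorCall — violated.
AllHands has to happen before Triage — holds.
The VendorCall can't start until after the Demo — holds.
The Legal can't start until after the Standup — holds.
Legal has to happen before One-on-one — holds.
Zed is required at Hiring and at Standup — holds.
One-on-one has to happen before VendorCall — violated.
There is only one room — violated.
Demo has to happen before Triage — holds.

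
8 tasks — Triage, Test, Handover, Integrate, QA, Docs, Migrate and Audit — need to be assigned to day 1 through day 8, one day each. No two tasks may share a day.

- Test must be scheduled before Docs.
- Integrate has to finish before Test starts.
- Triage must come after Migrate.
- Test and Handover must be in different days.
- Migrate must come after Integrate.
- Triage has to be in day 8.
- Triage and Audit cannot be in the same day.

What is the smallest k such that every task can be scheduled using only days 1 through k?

8

The precedence chain requires at least 3 distinct days.
With at most 1 per day and 8 tasks, at least 8 days are needed.
Triage can't be placed before day 8, so the schedule must run through at least day 8.
8 works (last occupied day: day 8): for example Integrate in day 1; QA in day 6; Handover in day 5; Docs in day 4; Triage in day 8; Audit in day 7; Test in day 2; Migrate in day 3.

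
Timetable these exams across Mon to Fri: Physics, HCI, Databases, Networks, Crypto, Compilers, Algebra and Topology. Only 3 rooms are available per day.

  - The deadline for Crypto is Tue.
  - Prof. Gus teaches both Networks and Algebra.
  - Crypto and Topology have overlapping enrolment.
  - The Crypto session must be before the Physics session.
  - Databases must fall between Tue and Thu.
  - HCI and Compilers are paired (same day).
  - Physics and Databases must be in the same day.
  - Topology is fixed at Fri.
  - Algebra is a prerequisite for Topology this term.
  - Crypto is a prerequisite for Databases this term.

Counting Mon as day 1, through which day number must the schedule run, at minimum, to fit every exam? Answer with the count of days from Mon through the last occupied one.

The precedence chain requires at least 2 distinct days.
With at most 3 per day and 8 exams, at least 3 days are needed.
Topology can't be placed before Fri — that is day 5 counting from Mon — so the schedule must run through at least 5 days.
5 works (last occupied day: Fri): for example Databases=Tue, Compilers=Wed, Physics=Tue, Crypto=Mon, HCI=Wed, Topology=Fri, Algebra=Mon, Networks=Tue.

5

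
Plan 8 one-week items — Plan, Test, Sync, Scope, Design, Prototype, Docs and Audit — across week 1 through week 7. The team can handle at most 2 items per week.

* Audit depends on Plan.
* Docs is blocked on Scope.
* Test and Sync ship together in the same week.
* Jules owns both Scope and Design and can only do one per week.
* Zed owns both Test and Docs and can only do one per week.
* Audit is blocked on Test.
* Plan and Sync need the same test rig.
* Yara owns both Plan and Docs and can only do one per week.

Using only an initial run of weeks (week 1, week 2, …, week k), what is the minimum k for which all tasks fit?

4 weeks

The precedence chain requires at least 2 distinct weeks.
With at most 2 per week and 8 tasks, at least 4 weeks are needed.
4 works (last occupied week: week 4): for example Sync -> week 2, Design -> week 4, Prototype -> week 4, Docs -> week 3, Audit -> week 3, Plan -> week 1, Scope -> week 1, Test -> week 2.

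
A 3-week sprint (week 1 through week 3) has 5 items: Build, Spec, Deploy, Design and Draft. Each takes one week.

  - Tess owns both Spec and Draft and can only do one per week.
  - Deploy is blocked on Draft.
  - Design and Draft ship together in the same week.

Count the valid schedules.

18

Splitting on Build: it can be week 1 (6), week 2 (6), week 3 (6). Listing each branch's schedules as (Spec, Deploy, Design, Draft) by week number:
Build=week 1: (1,3,2,2) (2,2,1,1) (2,3,1,1) (3,2,1,1) (3,3,1,1) (3,3,2,2) — 6.
Build=week 2: (1,3,2,2) (2,2,1,1) (2,3,1,1) (3,2,1,1) (3,3,1,1) (3,3,2,2) — 6.
Build=week 3: (1,3,2,2) (2,2,1,1) (2,3,1,1) (3,2,1,1) (3,3,1,1) (3,3,2,2) — 6.
Summing: 6 + 6 + 6 = 18.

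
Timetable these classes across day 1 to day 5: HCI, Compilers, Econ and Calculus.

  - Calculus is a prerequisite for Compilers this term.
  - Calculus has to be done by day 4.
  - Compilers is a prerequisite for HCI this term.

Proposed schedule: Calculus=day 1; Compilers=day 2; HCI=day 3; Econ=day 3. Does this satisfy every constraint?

Valid

Compilers is a prerequisite for HCI this term — holds.
Calculus is a prerequisite for Compilers this term — holds.
Calculus has to be done by day 4 — holds.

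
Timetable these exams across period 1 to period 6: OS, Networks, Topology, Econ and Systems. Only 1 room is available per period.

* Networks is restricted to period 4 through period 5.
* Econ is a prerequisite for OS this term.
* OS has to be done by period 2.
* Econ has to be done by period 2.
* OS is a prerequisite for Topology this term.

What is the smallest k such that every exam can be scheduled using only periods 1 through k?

5

The precedence chain requires at least 3 distinct periods.
With at most 1 per period and 5 exams, at least 5 periods are needed.
Networks can't be placed before period 4, so the schedule must run through at least period 4.
5 works (last occupied period: period 5): for example OS in period 2, Systems in period 5, Topology in period 3, Econ in period 1, Networks in period 4.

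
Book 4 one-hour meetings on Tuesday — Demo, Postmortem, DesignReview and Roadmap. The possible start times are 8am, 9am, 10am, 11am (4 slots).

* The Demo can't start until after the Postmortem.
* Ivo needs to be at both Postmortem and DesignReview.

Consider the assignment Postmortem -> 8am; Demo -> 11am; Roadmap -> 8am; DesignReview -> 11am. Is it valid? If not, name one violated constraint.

Yes

Ivo needs to be at both Postmortem and DesignReview — holds.
The Demo can't start until after the Postmortem — holds.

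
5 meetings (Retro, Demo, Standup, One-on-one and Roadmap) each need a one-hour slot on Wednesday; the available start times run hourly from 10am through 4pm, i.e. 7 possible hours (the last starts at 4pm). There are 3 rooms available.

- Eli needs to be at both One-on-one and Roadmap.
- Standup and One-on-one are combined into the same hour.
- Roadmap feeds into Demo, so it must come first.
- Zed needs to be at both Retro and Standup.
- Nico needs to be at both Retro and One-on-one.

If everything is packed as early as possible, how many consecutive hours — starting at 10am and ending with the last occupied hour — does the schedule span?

2

The precedence chain requires at least 2 distinct hours.
With at most 3 per hour and 5 meetings, at least 2 hours are needed.
2 works (last occupied hour: 11am): for example Standup -> 11am, Retro -> 10am, Roadmap -> 10am, Demo -> 11am, One-on-one -> 11am.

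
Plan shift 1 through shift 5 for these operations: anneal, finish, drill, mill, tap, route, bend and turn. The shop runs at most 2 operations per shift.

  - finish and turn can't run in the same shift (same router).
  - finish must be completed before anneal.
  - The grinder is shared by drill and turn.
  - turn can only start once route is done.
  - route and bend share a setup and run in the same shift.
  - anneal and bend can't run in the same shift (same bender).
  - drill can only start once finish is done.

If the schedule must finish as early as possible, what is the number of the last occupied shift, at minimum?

shift 4

The precedence chain requires at least 2 distinct shifts.
With at most 2 per shift and 8 operations, at least 4 shifts are needed.
4 works (last occupied shift: shift 4): for example drill in shift 2; turn in shift 4; bend in shift 3; mill in shift 1; finish in shift 1; tap in shift 4; route in shift 3; anneal in shift 2.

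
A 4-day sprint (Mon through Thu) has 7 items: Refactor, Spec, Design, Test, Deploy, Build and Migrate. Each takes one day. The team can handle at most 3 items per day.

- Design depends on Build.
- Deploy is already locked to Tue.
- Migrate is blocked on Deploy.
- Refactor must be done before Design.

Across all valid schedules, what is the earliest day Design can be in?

Tue

Precedence pushes Design to at least Tue.
Design at Tue is achievable: Migrate -> Wed; Design -> Tue; Build -> Mon; Test -> Tue; Spec -> Mon; Deploy -> Tue; Refactor -> Mon.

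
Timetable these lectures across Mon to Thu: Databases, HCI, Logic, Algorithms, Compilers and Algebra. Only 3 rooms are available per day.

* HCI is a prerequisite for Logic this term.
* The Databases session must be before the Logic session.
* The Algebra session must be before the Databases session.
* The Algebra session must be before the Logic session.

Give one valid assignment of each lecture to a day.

Logic -> Wed, HCI -> Mon, Compilers -> Tue, Algebra -> Mon, Databases -> Tue, Algorithms -> Mon

Checking: HCI(Mon) before Logic(Wed); Algebra(Mon) before Logic(Wed); Databases(Tue) before Logic(Wed); Algebra(Mon) before Databases(Tue); max 3 per day (cap 3).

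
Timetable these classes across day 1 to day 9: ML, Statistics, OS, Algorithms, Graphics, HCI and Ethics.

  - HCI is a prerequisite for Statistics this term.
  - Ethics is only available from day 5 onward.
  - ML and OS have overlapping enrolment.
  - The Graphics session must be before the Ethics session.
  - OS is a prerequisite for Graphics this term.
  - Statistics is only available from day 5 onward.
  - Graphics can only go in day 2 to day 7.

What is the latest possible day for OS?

day 6

Downstream work caps OS at day 6.
OS at day 6 is achievable: OS -> day 6, Algorithms -> day 1, Statistics -> day 5, HCI -> day 1, Ethics -> day 8, Graphics -> day 7, ML -> day 1.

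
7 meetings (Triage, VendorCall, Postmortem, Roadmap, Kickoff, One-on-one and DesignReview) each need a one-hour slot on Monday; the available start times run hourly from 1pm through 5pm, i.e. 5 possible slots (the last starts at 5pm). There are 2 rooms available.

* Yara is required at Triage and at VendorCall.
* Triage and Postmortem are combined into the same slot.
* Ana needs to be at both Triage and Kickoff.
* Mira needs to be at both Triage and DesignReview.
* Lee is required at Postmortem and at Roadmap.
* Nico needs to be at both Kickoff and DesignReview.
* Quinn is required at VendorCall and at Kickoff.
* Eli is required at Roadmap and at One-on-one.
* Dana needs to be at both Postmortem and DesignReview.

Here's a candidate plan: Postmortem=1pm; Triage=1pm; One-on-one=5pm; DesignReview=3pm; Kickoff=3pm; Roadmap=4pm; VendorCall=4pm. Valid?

Quinn is required at VendorCall and at Kickoff — holds.
Dana needs to be at both Postmortem and DesignReview — holds.
Yara is required at Triage and at VendorCall — holds.
Eli is required at Roadmap and at One-on-one — holds.
Lee is required at Postmortem and at Roadmap — holds.
There are 2 rooms available — holds.
Ana needs to be at both Triage and Kickoff — holds.
Mira needs to be at both Triage and DesignReview — holds.
Triage and Postmortem are combined into the same slot — holds.
Nico needs to be at both Kickoff and DesignReview — violated.

No. Nico needs to be at both Kickoff and DesignReview is not satisfied.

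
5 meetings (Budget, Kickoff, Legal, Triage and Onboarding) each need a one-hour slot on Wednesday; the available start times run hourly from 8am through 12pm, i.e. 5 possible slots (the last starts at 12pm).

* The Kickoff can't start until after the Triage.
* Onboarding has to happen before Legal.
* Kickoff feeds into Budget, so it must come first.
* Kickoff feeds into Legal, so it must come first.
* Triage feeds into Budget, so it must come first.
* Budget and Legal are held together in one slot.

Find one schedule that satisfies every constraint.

Triage -> 8am; Budget -> 10am; Kickoff -> 9am; Onboarding -> 8am; Legal -> 10am

Checking: Kickoff(9am) before Budget(10am); Onboarding(8am) before Legal(10am); Triage(8am) before Budget(10am); Triage(8am) before Kickoff(9am); Kickoff(9am) before Legal(10am); Budget = Legal = 10am.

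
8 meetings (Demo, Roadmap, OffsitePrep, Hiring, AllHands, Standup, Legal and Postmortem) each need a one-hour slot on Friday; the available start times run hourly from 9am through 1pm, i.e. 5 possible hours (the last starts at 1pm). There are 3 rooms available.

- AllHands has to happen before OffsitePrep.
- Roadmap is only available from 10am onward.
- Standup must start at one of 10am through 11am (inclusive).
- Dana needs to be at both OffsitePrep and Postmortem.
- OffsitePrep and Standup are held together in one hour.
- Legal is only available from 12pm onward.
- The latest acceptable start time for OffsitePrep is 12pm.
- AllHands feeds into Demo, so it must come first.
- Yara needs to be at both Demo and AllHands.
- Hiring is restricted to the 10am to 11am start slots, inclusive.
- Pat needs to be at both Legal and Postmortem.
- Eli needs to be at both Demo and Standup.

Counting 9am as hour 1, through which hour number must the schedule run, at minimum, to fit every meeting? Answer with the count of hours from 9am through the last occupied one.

4 hours

The precedence chain requires at least 2 distinct hours.
With at most 3 per hour and 8 meetings, at least 3 hours are needed.
Legal can't be placed before 12pm — that is hour 4 counting from 9am — so the schedule must run through at least 4 hours.
4 works (last occupied hour: 12pm): for example Hiring in 10am, Legal in 12pm, Demo in 11am, Standup in 10am, OffsitePrep in 10am, Roadmap in 11am, AllHands in 9am, Postmortem in 9am.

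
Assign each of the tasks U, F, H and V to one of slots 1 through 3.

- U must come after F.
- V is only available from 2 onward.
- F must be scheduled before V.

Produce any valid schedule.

H -> 1, F -> 1, V -> 2, U -> 2

Checking: F(1) before V(2); F(1) before U(2); V=2 in [2,3].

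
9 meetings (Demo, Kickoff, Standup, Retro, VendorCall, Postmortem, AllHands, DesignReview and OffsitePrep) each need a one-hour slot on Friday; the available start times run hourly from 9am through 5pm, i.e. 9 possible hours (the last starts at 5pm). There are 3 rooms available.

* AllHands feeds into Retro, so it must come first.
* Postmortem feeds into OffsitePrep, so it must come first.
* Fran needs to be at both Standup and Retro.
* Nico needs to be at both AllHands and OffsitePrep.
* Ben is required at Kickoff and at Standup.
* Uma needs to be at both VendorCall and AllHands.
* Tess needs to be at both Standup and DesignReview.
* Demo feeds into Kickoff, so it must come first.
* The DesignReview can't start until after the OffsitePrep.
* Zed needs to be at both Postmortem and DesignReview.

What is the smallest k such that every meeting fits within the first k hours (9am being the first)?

The precedence chain requires at least 3 distinct hours.
With at most 3 per hour and 9 meetings, at least 3 hours are needed.
3 works (last occupied hour: 11am): for example VendorCall=10am, Retro=11am, OffsitePrep=10am, Demo=9am, Kickoff=11am, Postmortem=9am, AllHands=9am, DesignReview=11am, Standup=10am.

3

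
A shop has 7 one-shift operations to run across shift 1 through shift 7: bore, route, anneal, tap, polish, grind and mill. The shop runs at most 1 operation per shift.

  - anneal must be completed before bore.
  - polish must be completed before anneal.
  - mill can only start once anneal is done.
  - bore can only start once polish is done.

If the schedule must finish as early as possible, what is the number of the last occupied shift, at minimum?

The precedence chain requires at least 3 distinct shifts.
With at most 1 per shift and 7 operations, at least 7 shifts are needed.
7 works (last occupied shift: shift 7): for example grind in shift 7, tap in shift 6, bore in shift 3, anneal in shift 2, route in shift 5, mill in shift 4, polish in shift 1.

shift 7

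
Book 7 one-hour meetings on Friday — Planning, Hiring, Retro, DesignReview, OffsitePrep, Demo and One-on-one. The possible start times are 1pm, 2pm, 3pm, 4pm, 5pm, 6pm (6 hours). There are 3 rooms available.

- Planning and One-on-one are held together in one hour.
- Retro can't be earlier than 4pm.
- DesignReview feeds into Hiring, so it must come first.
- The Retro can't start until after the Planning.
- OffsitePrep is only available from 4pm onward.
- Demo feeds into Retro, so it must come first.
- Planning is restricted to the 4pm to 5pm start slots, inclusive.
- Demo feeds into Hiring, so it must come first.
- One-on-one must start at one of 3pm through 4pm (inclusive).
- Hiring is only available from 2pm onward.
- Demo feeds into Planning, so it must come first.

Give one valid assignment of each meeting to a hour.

Retro -> 5pm; One-on-one -> 4pm; Demo -> 1pm; Planning -> 4pm; OffsitePrep -> 4pm; DesignReview -> 1pm; Hiring -> 2pm

Checking: Demo(1pm) before Retro(5pm); DesignReview(1pm) before Hiring(2pm); Demo(1pm) before Hiring(2pm); Planning(4pm) before Retro(5pm); Demo(1pm) before Planning(4pm); Planning = One-on-one = 4pm; OffsitePrep=4pm in [4pm,6pm]; Planning=4pm in [4pm,5pm]; Retro=5pm in [4pm,6pm]; One-on-one=4pm in [3pm,4pm]; Hiring=2pm in [2pm,6pm]; max 3 per hour (cap 3).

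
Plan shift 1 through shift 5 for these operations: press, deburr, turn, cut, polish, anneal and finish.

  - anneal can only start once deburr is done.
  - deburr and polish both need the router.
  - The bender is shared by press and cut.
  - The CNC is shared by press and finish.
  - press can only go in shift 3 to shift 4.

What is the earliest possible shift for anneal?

shift 2

Precedence pushes anneal to at least shift 2.
anneal at shift 2 is achievable: finish in shift 1, cut in shift 1, turn in shift 1, anneal in shift 2, press in shift 3, polish in shift 2, deburr in shift 1.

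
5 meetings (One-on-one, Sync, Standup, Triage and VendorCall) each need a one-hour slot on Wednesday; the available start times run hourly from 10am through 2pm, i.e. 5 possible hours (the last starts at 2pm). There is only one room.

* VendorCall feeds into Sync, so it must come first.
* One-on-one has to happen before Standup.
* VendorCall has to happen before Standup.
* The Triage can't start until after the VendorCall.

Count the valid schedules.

Splitting on One-on-one: it can be 10am (6), 11am (6), 12pm (4), 1pm (2). Listing each branch's schedules as (Sync, Standup, Triage, VendorCall):
One-on-one=10am: (12pm,1pm,2pm,11am) (12pm,2pm,1pm,11am) (1pm,12pm,2pm,11am) (1pm,2pm,12pm,11am) (2pm,12pm,1pm,11am) (2pm,1pm,12pm,11am) — 6.
One-on-one=11am: (12pm,1pm,2pm,10am) (12pm,2pm,1pm,10am) (1pm,12pm,2pm,10am) (1pm,2pm,12pm,10am) (2pm,12pm,1pm,10am) (2pm,1pm,12pm,10am) — 6.
One-on-one=12pm: (11am,1pm,2pm,10am) (11am,2pm,1pm,10am) (1pm,2pm,11am,10am) (2pm,1pm,11am,10am) — 4.
One-on-one=1pm: (11am,2pm,12pm,10am) (12pm,2pm,11am,10am) — 2.
Summing: 6 + 6 + 4 + 2 = 18.

18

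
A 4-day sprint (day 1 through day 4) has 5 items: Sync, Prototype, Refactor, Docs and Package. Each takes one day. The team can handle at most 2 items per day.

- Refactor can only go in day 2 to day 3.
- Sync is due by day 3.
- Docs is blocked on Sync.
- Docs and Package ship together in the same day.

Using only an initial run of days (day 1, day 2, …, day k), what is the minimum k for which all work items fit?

The precedence chain requires at least 2 distinct days.
With at most 2 per day and 5 work items, at least 3 days are needed.
3 works (last occupied day: day 3): for example Sync=day 1; Prototype=day 1; Docs=day 3; Refactor=day 2; Package=day 3.

3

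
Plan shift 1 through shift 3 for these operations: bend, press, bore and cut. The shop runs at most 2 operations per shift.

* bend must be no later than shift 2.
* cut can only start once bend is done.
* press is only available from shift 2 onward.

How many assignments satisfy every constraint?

14

Splitting on bend: it can be shift 1 (10), shift 2 (4). Listing each branch's schedules as (press, bore, cut) by shift number:
bend=shift 1: (2,1,2) (2,1,3) (2,2,3) (2,3,2) (2,3,3) (3,1,2) (3,1,3) (3,2,2) (3,2,3) (3,3,2) — 10.
bend=shift 2: (2,1,3) (2,3,3) (3,1,3) (3,2,3) — 4.
Summing: 10 + 4 = 14.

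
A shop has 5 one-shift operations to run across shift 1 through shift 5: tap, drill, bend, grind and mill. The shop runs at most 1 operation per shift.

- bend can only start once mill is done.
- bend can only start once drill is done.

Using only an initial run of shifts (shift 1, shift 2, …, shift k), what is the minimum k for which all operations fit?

5

The precedence chain requires at least 2 distinct shifts.
With at most 1 per shift and 5 operations, at least 5 shifts are needed.
5 works (last occupied shift: shift 5): for example drill=shift 1, grind=shift 5, bend=shift 3, tap=shift 4, mill=shift 2.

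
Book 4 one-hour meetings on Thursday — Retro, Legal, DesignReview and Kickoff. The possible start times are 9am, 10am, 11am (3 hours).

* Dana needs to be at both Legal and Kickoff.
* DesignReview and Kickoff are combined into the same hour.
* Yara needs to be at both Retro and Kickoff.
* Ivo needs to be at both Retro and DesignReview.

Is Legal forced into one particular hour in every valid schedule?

No

Legal can be 9am (e.g. Legal -> 9am; Kickoff -> 10am; DesignReview -> 10am; Retro -> 9am) or 10am (e.g. Kickoff in 11am, Retro in 9am, Legal in 10am, DesignReview in 11am).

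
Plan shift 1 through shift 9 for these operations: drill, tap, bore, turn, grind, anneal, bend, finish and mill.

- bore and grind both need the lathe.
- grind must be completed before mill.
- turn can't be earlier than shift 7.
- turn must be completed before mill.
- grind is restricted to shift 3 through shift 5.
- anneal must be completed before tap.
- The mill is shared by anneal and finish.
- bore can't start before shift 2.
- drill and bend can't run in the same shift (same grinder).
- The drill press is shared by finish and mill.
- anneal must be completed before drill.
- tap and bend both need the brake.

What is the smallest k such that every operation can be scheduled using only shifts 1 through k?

The precedence chain requires at least 2 distinct shifts.
Propagating the time windows through the other constraints, mill can't land before shift 8, so the schedule must run through at least shift 8.
8 works (last occupied shift: shift 8): for example mill -> shift 8; finish -> shift 2; anneal -> shift 1; tap -> shift 2; turn -> shift 7; bend -> shift 1; grind -> shift 3; bore -> shift 2; drill -> shift 2.

8 shifts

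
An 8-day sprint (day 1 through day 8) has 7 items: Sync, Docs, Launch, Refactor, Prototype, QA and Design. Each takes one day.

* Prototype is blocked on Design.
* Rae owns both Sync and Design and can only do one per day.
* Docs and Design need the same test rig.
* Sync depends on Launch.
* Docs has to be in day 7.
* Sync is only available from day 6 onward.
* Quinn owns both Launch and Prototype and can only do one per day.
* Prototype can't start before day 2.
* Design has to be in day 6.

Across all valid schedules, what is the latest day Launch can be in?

day 7

Downstream work caps Launch at day 7.
Launch at day 7 is achievable: Docs -> day 7; Refactor -> day 1; Launch -> day 7; Sync -> day 8; Prototype -> day 8; Design -> day 6; QA -> day 1.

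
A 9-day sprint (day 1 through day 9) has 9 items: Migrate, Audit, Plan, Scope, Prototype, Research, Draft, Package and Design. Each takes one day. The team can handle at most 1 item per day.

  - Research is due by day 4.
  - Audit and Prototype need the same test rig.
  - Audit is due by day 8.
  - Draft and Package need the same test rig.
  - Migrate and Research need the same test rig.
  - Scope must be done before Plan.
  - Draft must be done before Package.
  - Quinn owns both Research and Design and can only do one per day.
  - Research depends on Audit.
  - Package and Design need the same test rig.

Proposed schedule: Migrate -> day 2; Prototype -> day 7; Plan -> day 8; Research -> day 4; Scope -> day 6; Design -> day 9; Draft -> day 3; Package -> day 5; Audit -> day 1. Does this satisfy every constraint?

Valid

Draft must be done before Package — holds.
Scope must be done before Plan — holds.
Migrate and Research need the same test rig — holds.
Quinn owns both Research and Design and can only do one per day — holds.
Research depends on Audit — holds.
Research is due by day 4 — holds.
Package and Design need the same test rig — holds.
Draft and Package need the same test rig — holds.
Audit and Prototype need the same test rig — holds.
Audit is due by day 8 — holds.
The team can handle at most 1 item per day — holds.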